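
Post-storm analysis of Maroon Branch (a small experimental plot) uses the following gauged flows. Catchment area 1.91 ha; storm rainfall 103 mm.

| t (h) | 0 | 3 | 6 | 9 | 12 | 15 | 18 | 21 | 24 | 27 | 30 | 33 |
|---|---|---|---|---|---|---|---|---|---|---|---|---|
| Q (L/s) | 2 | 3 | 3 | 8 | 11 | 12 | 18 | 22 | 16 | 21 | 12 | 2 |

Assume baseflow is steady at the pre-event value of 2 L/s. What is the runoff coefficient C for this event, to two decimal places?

ΣQ_DR = 106.0 L/s; V = ΣQ_DR·Δt = 1.145 × 10^6 L.
Runoff depth d = V / A = 59.94 mm.
C = d / P = 59.94 / 103 = 0.58.

C ≈ 0.58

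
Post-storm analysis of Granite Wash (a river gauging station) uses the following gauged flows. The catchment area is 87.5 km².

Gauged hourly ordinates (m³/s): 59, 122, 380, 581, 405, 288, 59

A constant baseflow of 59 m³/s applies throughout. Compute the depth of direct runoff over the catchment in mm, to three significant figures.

Direct runoff: 0.0, 63.0, 321.0, 522.0, 346.0, 229.0, 0.0 m³/s; ΣQ_DR = 1481 m³/s.
V = ΣQ_DR · Δt = 1481 × 3600 s = 5.332 × 10^6 m³.
Over A = 87.5 km², depth = V / A = 60.9 mm.

d ≈ 60.9 mm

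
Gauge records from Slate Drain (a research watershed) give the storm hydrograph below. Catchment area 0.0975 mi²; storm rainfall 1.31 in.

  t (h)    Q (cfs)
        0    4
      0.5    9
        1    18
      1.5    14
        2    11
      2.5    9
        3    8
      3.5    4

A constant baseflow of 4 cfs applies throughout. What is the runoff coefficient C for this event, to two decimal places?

C ≈ 0.27

ΣQ_DR = 45.00 cfs; V = ΣQ_DR·Δt = 81000 ft³.
Runoff depth d = V / A = 0.3576 in.
C = d / P = 0.3576 / 1.31 = 0.27.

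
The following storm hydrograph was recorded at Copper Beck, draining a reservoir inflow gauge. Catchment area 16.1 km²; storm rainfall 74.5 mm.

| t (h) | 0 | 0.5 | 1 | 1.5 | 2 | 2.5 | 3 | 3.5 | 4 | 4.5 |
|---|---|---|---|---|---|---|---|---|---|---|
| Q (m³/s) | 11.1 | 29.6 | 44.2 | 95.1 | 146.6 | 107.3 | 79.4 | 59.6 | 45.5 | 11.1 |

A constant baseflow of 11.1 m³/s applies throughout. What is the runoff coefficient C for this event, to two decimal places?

C ≈ 0.78

ΣQ_DR = 518.5 m³/s; V = ΣQ_DR·Δt = 9.333 × 10^5 m³.
Runoff depth d = V / A = 57.97 mm.
C = d / P = 57.97 / 74.5 = 0.78.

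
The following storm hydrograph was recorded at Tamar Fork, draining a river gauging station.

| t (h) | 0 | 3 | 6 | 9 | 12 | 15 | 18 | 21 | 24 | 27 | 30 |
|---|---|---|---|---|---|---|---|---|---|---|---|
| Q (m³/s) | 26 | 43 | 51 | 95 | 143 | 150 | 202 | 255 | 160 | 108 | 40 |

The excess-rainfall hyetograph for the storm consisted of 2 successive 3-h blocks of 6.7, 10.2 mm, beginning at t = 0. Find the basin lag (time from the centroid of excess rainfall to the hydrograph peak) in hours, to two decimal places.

t_L ≈ 17.69 h

Centroid of excess rainfall: t_c = Σ P_i·t̄_i / ΣP_i = 3.3107 h (block centres at 1.5, 4.5 h).
Hydrograph peak occurs at t = 21 h, so basin lag t_L = 21 − 3.3107 = 17.69 h.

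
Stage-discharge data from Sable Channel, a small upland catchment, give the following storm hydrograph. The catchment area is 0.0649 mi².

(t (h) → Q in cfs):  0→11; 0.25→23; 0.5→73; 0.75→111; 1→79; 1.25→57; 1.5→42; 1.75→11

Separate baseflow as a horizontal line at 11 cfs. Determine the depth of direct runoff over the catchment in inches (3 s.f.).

Direct runoff: 0.0, 12.0, 62.0, 100.0, 68.0, 46.0, 31.0, 0.0 cfs; ΣQ_DR = 319.0 cfs.
V = ΣQ_DR · Δt = 319.0 × 900 s = 2.871 × 10^5 ft³.
Over A = 0.0649 mi², depth = V / A = 1.90 in.

d ≈ 1.90 in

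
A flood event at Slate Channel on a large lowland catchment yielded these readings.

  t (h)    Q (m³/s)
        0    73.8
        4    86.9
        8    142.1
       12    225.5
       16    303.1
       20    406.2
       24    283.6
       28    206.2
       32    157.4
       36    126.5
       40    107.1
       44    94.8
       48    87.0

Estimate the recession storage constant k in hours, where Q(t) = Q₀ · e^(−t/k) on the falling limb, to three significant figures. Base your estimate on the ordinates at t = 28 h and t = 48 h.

On the falling limb, Q drops from 206.2 to 87.0 m³/s between t = 28 h and t = 48 h (Δt = 20 h).
k = −Δt / ln(Q₂/Q₁) = −20 / ln(87.0/206.2) = 23.2 h.

k ≈ 23.2 h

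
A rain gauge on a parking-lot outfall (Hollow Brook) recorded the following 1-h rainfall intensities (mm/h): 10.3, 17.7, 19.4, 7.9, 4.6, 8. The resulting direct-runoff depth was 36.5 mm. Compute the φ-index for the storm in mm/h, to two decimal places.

Only the 5 blocks with intensity above φ contribute runoff: 10.3, 17.7, 19.4, 7.9, 8 mm/h.
Σ(I−φ)·Δt = d  ⇒  (10.3+17.7+19.4+7.9+8 − 5φ)·1 = 36.5
φ = (63.30 − 36.5/1) / 5 = 5.36 mm/h.

φ ≈ 5.36 mm/h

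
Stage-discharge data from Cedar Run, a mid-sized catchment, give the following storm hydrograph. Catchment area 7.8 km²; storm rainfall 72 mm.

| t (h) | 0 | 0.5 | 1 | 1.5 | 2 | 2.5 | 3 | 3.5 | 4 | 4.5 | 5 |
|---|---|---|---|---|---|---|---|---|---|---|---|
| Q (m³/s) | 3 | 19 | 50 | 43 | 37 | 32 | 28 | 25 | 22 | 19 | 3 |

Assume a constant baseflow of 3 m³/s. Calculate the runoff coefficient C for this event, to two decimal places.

C ≈ 0.79

ΣQ_DR = 248.0 m³/s; V = ΣQ_DR·Δt = 4.464 × 10^5 m³.
Runoff depth d = V / A = 57.23 mm.
C = d / P = 57.23 / 72 = 0.79.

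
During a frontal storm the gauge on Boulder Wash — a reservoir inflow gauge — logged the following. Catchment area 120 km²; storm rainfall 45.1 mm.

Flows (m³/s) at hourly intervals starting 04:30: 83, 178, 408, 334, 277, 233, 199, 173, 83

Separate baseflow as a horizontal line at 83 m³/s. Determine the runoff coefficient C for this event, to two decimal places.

C ≈ 0.81

ΣQ_DR = 1221 m³/s; V = ΣQ_DR·Δt = 4.396 × 10^6 m³.
Runoff depth d = V / A = 36.63 mm.
C = d / P = 36.63 / 45.1 = 0.81.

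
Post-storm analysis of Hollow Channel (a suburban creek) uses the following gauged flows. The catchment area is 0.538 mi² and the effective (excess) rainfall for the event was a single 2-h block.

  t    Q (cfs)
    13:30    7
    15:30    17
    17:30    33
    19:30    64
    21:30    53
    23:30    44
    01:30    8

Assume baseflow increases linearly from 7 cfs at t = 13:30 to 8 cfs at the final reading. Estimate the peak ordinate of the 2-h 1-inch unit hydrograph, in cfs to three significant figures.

U_p ≈ 56.5 cfs

Direct runoff: 0.00, 9.83, 25.67, 56.50, 45.33, 36.17, 0.00 cfs; ΣQ_DR = 173.5 cfs, peak = 56.50 cfs.
Runoff depth d = ΣQ_DR·Δt / A = 173.5 × 7200 / (0.538 mi²) = 0.9995 in.
The 1-inch UH is the DRH scaled by (1 in)/d, so U_p = 56.50 × 1/0.9995 = 56.5 cfs.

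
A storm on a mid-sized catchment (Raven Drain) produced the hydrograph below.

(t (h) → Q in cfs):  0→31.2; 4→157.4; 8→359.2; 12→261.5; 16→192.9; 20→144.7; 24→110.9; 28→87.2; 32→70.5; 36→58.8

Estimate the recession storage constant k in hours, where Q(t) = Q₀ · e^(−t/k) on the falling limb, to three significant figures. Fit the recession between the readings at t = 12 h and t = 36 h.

k ≈ 16.1 h

On the falling limb, Q drops from 261.5 to 58.8 cfs between t = 12 h and t = 36 h (Δt = 24 h).
k = −Δt / ln(Q₂/Q₁) = −24 / ln(58.8/261.5) = 16.1 h.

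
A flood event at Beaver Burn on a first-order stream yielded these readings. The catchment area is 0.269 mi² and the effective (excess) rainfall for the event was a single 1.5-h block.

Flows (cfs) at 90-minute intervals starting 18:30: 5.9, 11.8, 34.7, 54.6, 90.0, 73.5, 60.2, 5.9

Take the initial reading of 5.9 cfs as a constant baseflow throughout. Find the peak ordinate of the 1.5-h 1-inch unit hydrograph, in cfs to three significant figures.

Direct runoff: 0.0, 5.9, 28.8, 48.7, 84.1, 67.6, 54.3, 0.0 cfs; ΣQ_DR = 289.4 cfs, peak = 84.1 cfs.
Runoff depth d = ΣQ_DR·Δt / A = 289.4 × 5400 / (0.269 mi²) = 2.501 in.
The 1-inch UH is the DRH scaled by (1 in)/d, so U_p = 84.1 × 1/2.501 = 33.6 cfs.

U_p ≈ 33.6 cfs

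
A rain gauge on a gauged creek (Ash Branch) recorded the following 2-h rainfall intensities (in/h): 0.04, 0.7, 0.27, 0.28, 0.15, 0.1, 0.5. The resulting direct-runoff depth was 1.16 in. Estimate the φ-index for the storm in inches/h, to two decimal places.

Only the 2 blocks with intensity above φ contribute runoff: 0.7, 0.5 in/h.
Σ(I−φ)·Δt = d  ⇒  (0.7+0.5 − 2φ)·2 = 1.16
φ = (1.200 − 1.16/2) / 2 = 0.31 in/h.

φ ≈ 0.31 in/h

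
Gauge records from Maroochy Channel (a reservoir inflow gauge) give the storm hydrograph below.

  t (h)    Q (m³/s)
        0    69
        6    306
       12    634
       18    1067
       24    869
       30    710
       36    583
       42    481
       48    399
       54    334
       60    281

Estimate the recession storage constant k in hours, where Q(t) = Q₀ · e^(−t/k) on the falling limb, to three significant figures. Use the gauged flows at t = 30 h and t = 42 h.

On the falling limb, Q drops from 710 to 481 m³/s between t = 30 h and t = 42 h (Δt = 12 h).
k = −Δt / ln(Q₂/Q₁) = −12 / ln(481/710) = 30.8 h.

k ≈ 30.8 h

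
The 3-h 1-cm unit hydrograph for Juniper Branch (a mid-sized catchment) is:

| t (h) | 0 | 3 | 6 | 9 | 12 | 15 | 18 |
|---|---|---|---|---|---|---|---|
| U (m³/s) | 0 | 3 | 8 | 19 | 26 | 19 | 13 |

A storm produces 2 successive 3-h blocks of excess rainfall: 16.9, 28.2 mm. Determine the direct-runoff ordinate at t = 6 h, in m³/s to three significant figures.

By discrete convolution, Q_j = Σ (P_i / 10 mm) · U_{j−i}.
At t = 6 h (j=2): Q = (16.9/10)·8 + (28.2/10)·3 = 22.0 m³/s.

Q ≈ 22.0 m³/s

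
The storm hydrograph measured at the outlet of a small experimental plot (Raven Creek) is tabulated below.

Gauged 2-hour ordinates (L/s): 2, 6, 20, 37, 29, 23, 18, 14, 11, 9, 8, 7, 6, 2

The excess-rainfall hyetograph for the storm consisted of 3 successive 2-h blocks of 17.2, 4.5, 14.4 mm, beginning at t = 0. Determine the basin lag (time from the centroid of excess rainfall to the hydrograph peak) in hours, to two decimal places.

t_L ≈ 3.16 h

Centroid of excess rainfall: t_c = Σ P_i·t̄_i / ΣP_i = 2.8449 h (block centres at 1, 3, 5 h).
Hydrograph peak occurs at t = 6 h, so basin lag t_L = 6 − 2.8449 = 3.16 h.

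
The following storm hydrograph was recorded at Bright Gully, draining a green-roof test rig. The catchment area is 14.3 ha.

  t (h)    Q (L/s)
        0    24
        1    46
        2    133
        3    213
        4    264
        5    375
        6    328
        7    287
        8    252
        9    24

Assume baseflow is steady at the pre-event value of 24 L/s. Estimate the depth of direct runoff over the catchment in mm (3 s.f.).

d ≈ 42.9 mm

Direct runoff: 0.0, 22.0, 109.0, 189.0, 240.0, 351.0, 304.0, 263.0, 228.0, 0.0 L/s; ΣQ_DR = 1706 L/s.
V = ΣQ_DR · Δt = 1706 × 3600 s = 6.142 × 10^6 L.
Over A = 14.3 ha, depth = V / A = 42.9 mm.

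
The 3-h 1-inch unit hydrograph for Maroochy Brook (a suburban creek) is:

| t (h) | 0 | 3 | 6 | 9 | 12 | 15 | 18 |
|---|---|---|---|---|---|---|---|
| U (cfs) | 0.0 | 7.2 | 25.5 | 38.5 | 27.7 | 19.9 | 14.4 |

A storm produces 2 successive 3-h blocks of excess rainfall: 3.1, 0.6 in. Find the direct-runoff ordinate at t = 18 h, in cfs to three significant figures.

By discrete convolution, Q_j = Σ (P_i / 1 in) · U_{j−i}.
At t = 18 h (j=6): Q = (3.1/1)·14.4 + (0.6/1)·19.9 = 56.6 cfs.

Q ≈ 56.6 cfs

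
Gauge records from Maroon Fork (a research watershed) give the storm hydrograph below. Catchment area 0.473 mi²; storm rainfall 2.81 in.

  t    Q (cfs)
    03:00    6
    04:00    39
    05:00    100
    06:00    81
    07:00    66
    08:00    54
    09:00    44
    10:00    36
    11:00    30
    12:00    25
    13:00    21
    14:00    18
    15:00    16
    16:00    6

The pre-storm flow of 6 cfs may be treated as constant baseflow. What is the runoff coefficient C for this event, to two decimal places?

ΣQ_DR = 458.0 cfs; V = ΣQ_DR·Δt = 1.649 × 10^6 ft³.
Runoff depth d = V / A = 1.500 in.
C = d / P = 1.500 / 2.81 = 0.53.

C ≈ 0.53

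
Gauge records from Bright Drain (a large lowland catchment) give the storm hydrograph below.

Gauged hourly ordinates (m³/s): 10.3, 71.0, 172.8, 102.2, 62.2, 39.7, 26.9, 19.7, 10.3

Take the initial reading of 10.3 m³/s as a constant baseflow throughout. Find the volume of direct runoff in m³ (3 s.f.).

Direct-runoff ordinates (Q − Q_b): 0.0, 60.7, 162.5, 91.9, 51.9, 29.4, 16.6, 9.4, 0.0 m³/s.
ΣQ_DR = 422.4 m³/s.
With Δt = 1 h = 3600 s, V = ΣQ_DR · Δt = 422.4 × 3600 = 1.52 × 10^6 m³.

V ≈ 1.52 × 10^6 m³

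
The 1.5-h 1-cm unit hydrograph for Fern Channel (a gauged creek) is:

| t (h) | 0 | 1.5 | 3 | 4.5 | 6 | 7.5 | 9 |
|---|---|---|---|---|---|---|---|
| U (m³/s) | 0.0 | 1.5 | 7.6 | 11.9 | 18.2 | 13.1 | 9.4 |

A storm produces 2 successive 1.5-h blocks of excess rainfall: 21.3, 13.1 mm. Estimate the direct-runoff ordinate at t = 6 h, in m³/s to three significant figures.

By discrete convolution, Q_j = Σ (P_i / 10 mm) · U_{j−i}.
At t = 6 h (j=4): Q = (21.3/10)·18.2 + (13.1/10)·11.9 = 54.4 m³/s.

Q ≈ 54.4 m³/s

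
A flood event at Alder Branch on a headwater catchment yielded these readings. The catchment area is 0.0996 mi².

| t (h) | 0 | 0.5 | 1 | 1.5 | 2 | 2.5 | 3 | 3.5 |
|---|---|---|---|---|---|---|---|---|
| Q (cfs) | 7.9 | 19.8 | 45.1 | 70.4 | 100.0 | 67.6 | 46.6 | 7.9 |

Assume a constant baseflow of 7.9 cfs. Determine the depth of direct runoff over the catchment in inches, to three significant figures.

Direct runoff: 0.0, 11.9, 37.2, 62.5, 92.1, 59.7, 38.7, 0.0 cfs; ΣQ_DR = 302.1 cfs.
V = ΣQ_DR · Δt = 302.1 × 1800 s = 5.438 × 10^5 ft³.
Over A = 0.0996 mi², depth = V / A = 2.35 in.

d ≈ 2.35 in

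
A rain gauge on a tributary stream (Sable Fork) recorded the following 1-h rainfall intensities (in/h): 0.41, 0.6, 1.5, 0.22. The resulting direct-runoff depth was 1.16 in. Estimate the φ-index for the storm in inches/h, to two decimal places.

φ ≈ 0.47 in/h

Only the 2 blocks with intensity above φ contribute runoff: 0.6, 1.5 in/h.
Σ(I−φ)·Δt = d  ⇒  (0.6+1.5 − 2φ)·1 = 1.16
φ = (2.100 − 1.16/1) / 2 = 0.47 in/h.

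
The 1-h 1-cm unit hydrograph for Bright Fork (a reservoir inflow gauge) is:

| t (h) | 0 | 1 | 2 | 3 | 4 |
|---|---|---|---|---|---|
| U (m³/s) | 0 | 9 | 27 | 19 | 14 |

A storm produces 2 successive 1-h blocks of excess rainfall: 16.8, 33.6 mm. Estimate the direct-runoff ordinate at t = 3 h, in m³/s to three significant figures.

By discrete convolution, Q_j = Σ (P_i / 10 mm) · U_{j−i}.
At t = 3 h (j=3): Q = (16.8/10)·19 + (33.6/10)·27 = 123 m³/s.

Q ≈ 123 m³/s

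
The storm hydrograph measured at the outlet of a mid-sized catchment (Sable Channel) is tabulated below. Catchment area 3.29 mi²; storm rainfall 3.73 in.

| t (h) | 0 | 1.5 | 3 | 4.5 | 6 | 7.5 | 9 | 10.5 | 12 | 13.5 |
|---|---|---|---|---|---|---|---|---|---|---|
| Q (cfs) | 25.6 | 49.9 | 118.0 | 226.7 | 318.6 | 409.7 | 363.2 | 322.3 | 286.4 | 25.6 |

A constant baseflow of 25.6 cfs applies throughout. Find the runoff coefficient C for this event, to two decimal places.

C ≈ 0.36

ΣQ_DR = 1890 cfs; V = ΣQ_DR·Δt = 1.021 × 10^7 ft³.
Runoff depth d = V / A = 1.335 in.
C = d / P = 1.335 / 3.73 = 0.36.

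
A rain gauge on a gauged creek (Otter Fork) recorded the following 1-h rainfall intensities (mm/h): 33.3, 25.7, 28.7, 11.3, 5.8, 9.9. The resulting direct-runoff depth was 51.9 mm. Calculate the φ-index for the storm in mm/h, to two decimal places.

Only the 3 blocks with intensity above φ contribute runoff: 33.3, 25.7, 28.7 mm/h.
Σ(I−φ)·Δt = d  ⇒  (33.3+25.7+28.7 − 3φ)·1 = 51.9
φ = (87.70 − 51.9/1) / 3 = 11.93 mm/h.

φ ≈ 11.93 mm/h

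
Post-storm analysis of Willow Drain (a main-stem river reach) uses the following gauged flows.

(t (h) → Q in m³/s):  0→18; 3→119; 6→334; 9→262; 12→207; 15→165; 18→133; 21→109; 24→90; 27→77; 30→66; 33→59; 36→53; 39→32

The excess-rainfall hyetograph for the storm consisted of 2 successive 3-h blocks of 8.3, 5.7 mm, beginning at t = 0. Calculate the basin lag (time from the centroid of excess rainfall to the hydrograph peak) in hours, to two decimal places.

t_L ≈ 3.28 h

Centroid of excess rainfall: t_c = Σ P_i·t̄_i / ΣP_i = 2.7214 h (block centres at 1.5, 4.5 h).
Hydrograph peak occurs at t = 6 h, so basin lag t_L = 6 − 2.7214 = 3.28 h.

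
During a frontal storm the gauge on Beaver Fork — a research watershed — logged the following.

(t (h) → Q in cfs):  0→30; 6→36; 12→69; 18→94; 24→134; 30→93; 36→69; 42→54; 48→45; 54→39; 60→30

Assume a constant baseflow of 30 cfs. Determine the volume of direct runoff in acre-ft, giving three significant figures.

V ≈ 180 acre-ft

Direct-runoff ordinates (Q − Q_b): 0.0, 6.0, 39.0, 64.0, 104.0, 63.0, 39.0, 24.0, 15.0, 9.0, 0.0 cfs.
ΣQ_DR = 363.0 cfs.
With Δt = 6 h = 21600 s, V = ΣQ_DR · Δt = 363.0 × 21600 = 7.84 × 10^6 ft³ = 180 acre-ft.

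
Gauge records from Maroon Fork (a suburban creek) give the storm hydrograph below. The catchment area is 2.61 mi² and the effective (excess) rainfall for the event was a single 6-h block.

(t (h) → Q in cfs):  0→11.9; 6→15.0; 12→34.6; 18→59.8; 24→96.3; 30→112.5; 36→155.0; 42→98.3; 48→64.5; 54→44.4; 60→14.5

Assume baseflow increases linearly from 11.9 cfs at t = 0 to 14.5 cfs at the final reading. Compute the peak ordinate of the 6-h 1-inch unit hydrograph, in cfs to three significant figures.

U_p ≈ 70.7 cfs

Direct runoff: 0.00, 2.84, 22.18, 47.12, 83.36, 99.30, 141.54, 84.58, 50.52, 30.16, 0.00 cfs; ΣQ_DR = 561.6 cfs, peak = 141.54 cfs.
Runoff depth d = ΣQ_DR·Δt / A = 561.6 × 21600 / (2.61 mi²) = 2.001 in.
The 1-inch UH is the DRH scaled by (1 in)/d, so U_p = 141.54 × 1/2.001 = 70.7 cfs.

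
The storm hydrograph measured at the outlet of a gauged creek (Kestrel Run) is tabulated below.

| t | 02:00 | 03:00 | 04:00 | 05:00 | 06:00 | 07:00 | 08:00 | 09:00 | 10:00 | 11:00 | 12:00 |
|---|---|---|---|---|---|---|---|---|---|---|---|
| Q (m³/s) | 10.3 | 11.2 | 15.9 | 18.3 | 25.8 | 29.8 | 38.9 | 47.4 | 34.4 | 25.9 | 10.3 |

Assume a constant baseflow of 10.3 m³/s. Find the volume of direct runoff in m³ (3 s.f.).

V ≈ 5.58 × 10^5 m³

Direct-runoff ordinates (Q − Q_b): 0.0, 0.9, 5.6, 8.0, 15.5, 19.5, 28.6, 37.1, 24.1, 15.6, 0.0 m³/s.
ΣQ_DR = 154.9 m³/s.
With Δt = 1 h = 3600 s, V = ΣQ_DR · Δt = 154.9 × 3600 = 5.58 × 10^5 m³.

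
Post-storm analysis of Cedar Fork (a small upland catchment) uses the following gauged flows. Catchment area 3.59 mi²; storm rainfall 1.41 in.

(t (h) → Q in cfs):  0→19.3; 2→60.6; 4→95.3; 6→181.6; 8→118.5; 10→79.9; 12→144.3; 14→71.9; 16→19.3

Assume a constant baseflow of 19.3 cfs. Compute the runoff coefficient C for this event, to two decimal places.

C ≈ 0.38

ΣQ_DR = 617.0 cfs; V = ΣQ_DR·Δt = 4.442 × 10^6 ft³.
Runoff depth d = V / A = 0.5326 in.
C = d / P = 0.5326 / 1.41 = 0.38.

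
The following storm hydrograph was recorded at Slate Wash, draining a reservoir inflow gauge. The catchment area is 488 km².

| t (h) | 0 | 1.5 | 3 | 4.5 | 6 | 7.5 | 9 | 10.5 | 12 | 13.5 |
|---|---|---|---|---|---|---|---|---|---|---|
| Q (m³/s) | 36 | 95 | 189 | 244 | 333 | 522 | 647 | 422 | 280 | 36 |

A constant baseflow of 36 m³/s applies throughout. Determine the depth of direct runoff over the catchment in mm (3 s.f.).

d ≈ 27.0 mm

Direct runoff: 0.0, 59.0, 153.0, 208.0, 297.0, 486.0, 611.0, 386.0, 244.0, 0.0 m³/s; ΣQ_DR = 2444 m³/s.
V = ΣQ_DR · Δt = 2444 × 5400 s = 1.320 × 10^7 m³.
Over A = 488 km², depth = V / A = 27.0 mm.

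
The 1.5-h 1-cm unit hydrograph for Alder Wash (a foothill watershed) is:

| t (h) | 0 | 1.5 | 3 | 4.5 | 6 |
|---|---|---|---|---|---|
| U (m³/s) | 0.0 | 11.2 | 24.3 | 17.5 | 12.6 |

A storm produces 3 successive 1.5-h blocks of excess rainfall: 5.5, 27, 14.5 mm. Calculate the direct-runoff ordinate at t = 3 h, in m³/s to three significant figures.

By discrete convolution, Q_j = Σ (P_i / 10 mm) · U_{j−i}.
At t = 3 h (j=2): Q = (5.5/10)·24.3 + (27/10)·11.2 + (14.5/10)·0.0 = 43.6 m³/s.

Q ≈ 43.6 m³/s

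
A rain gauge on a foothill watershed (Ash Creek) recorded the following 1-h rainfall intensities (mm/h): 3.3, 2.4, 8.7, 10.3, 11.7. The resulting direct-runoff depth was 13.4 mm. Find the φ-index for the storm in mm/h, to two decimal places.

Only the 3 blocks with intensity above φ contribute runoff: 8.7, 10.3, 11.7 mm/h.
Σ(I−φ)·Δt = d  ⇒  (8.7+10.3+11.7 − 3φ)·1 = 13.4
φ = (30.70 − 13.4/1) / 3 = 5.77 mm/h.

φ ≈ 5.77 mm/h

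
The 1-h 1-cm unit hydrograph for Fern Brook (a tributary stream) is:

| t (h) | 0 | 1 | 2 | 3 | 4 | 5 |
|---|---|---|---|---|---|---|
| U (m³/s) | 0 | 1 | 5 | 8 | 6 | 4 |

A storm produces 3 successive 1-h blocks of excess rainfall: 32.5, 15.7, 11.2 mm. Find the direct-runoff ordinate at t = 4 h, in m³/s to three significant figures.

By discrete convolution, Q_j = Σ (P_i / 10 mm) · U_{j−i}.
At t = 4 h (j=4): Q = (32.5/10)·6 + (15.7/10)·8 + (11.2/10)·5 = 37.7 m³/s.

Q ≈ 37.7 m³/s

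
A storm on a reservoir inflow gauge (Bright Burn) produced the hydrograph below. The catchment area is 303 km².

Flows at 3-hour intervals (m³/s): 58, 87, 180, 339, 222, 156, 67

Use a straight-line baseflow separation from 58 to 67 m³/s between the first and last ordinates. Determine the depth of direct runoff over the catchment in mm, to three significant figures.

d ≈ 23.9 mm

Direct runoff: 0.00, 27.50, 119.00, 276.50, 158.00, 90.50, 0.00 m³/s; ΣQ_DR = 671.5 m³/s.
V = ΣQ_DR · Δt = 671.5 × 10800 s = 7.252 × 10^6 m³.
Over A = 303 km², depth = V / A = 23.9 mm.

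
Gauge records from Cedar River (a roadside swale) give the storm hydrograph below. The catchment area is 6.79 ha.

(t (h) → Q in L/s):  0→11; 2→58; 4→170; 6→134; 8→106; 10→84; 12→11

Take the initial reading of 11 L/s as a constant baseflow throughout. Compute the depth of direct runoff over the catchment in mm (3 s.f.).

Direct runoff: 0.0, 47.0, 159.0, 123.0, 95.0, 73.0, 0.0 L/s; ΣQ_DR = 497.0 L/s.
V = ΣQ_DR · Δt = 497.0 × 7200 s = 3.578 × 10^6 L.
Over A = 6.79 ha, depth = V / A = 52.7 mm.

d ≈ 52.7 mm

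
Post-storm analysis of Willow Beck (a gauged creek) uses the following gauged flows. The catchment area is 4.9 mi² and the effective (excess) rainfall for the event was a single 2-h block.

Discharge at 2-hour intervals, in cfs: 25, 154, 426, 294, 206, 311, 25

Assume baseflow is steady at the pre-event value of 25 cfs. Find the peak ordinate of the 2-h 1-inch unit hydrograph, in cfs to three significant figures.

Direct runoff: 0.0, 129.0, 401.0, 269.0, 181.0, 286.0, 0.0 cfs; ΣQ_DR = 1266 cfs, peak = 401.0 cfs.
Runoff depth d = ΣQ_DR·Δt / A = 1266 × 7200 / (4.9 mi²) = 0.8007 in.
The 1-inch UH is the DRH scaled by (1 in)/d, so U_p = 401.0 × 1/0.8007 = 501 cfs.

U_p ≈ 501 cfs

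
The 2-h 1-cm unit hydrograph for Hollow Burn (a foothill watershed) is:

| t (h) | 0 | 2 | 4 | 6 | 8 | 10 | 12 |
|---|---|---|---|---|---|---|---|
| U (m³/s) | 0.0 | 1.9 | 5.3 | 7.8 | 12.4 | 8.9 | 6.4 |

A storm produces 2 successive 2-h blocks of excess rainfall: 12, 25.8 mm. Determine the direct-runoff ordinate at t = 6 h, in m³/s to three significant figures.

By discrete convolution, Q_j = Σ (P_i / 10 mm) · U_{j−i}.
At t = 6 h (j=3): Q = (12/10)·7.8 + (25.8/10)·5.3 = 23.0 m³/s.

Q ≈ 23.0 m³/s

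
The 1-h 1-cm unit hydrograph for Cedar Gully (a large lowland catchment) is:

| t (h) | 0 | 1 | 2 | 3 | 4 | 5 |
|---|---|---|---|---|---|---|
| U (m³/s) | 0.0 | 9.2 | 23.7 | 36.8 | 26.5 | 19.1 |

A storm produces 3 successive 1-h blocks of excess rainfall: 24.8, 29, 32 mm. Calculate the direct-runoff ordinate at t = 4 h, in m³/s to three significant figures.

Q ≈ 248 m³/s

By discrete convolution, Q_j = Σ (P_i / 10 mm) · U_{j−i}.
At t = 4 h (j=4): Q = (24.8/10)·26.5 + (29/10)·36.8 + (32/10)·23.7 = 248 m³/s.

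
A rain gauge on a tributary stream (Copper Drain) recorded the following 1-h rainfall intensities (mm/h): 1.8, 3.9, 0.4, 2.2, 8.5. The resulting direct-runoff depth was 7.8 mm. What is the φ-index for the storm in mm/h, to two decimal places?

Only the 2 blocks with intensity above φ contribute runoff: 3.9, 8.5 mm/h.
Σ(I−φ)·Δt = d  ⇒  (3.9+8.5 − 2φ)·1 = 7.8
φ = (12.40 − 7.8/1) / 2 = 2.30 mm/h.

φ ≈ 2.30 mm/h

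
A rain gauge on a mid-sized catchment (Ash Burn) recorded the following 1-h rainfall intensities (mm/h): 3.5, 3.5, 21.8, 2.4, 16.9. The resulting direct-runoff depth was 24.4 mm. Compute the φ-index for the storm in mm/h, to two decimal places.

Only the 2 blocks with intensity above φ contribute runoff: 21.8, 16.9 mm/h.
Σ(I−φ)·Δt = d  ⇒  (21.8+16.9 − 2φ)·1 = 24.4
φ = (38.70 − 24.4/1) / 2 = 7.15 mm/h.

φ ≈ 7.15 mm/h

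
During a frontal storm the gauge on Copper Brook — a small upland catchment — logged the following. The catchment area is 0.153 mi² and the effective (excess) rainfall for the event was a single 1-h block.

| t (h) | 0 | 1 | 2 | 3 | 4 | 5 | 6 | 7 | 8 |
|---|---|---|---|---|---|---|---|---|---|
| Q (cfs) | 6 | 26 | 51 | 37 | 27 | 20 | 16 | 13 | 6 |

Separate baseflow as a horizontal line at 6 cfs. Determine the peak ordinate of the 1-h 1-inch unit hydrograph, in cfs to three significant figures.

Direct runoff: 0.0, 20.0, 45.0, 31.0, 21.0, 14.0, 10.0, 7.0, 0.0 cfs; ΣQ_DR = 148.0 cfs, peak = 45.0 cfs.
Runoff depth d = ΣQ_DR·Δt / A = 148.0 × 3600 / (0.153 mi²) = 1.499 in.
The 1-inch UH is the DRH scaled by (1 in)/d, so U_p = 45.0 × 1/1.499 = 30.0 cfs.

U_p ≈ 30.0 cfs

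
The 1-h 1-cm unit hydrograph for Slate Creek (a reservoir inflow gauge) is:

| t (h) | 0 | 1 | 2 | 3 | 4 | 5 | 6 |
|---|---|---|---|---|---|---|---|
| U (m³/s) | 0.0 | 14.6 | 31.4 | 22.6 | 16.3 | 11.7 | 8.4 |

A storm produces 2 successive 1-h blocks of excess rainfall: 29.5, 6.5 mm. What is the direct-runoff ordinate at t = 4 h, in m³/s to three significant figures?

By discrete convolution, Q_j = Σ (P_i / 10 mm) · U_{j−i}.
At t = 4 h (j=4): Q = (29.5/10)·16.3 + (6.5/10)·22.6 = 62.8 m³/s.

Q ≈ 62.8 m³/s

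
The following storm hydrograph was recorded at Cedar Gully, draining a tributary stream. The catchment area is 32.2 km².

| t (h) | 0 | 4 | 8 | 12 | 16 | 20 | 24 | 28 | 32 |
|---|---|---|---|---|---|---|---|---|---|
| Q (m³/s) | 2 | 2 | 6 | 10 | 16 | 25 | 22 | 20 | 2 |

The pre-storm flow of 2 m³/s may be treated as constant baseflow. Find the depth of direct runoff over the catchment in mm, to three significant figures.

d ≈ 38.9 mm

Direct runoff: 0.0, 0.0, 4.0, 8.0, 14.0, 23.0, 20.0, 18.0, 0.0 m³/s; ΣQ_DR = 87.00 m³/s.
V = ΣQ_DR · Δt = 87.00 × 14400 s = 1.253 × 10^6 m³.
Over A = 32.2 km², depth = V / A = 38.9 mm.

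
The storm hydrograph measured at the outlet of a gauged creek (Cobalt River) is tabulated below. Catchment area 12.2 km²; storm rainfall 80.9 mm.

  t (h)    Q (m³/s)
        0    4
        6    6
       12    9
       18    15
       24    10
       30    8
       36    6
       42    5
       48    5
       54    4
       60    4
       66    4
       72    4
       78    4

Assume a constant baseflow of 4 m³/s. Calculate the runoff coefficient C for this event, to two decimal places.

C ≈ 0.70

ΣQ_DR = 32.00 m³/s; V = ΣQ_DR·Δt = 6.912 × 10^5 m³.
Runoff depth d = V / A = 56.66 mm.
C = d / P = 56.66 / 80.9 = 0.70.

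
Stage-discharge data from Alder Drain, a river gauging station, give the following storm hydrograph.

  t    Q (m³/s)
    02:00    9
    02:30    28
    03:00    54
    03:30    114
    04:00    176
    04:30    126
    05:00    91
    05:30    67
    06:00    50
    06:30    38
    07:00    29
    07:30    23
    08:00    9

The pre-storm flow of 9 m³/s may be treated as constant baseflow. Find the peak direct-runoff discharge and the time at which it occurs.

Subtracting baseflow gives direct-runoff ordinates: 0.0, 19.0, 45.0, 105.0, 167.0, 117.0, 82.0, 58.0, 41.0, 29.0, 20.0, 14.0, 0.0 m³/s.
The maximum is 167.0 m³/s, occurring at the reading for t = 04:00.

Q_p = 167.0 m³/s at t = 04:00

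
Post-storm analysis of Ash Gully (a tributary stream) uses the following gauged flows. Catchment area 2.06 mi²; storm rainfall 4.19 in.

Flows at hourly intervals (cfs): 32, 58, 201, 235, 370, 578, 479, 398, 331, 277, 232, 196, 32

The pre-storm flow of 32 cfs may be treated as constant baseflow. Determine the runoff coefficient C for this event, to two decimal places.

C ≈ 0.54

ΣQ_DR = 3003 cfs; V = ΣQ_DR·Δt = 1.081 × 10^7 ft³.
Runoff depth d = V / A = 2.259 in.
C = d / P = 2.259 / 4.19 = 0.54.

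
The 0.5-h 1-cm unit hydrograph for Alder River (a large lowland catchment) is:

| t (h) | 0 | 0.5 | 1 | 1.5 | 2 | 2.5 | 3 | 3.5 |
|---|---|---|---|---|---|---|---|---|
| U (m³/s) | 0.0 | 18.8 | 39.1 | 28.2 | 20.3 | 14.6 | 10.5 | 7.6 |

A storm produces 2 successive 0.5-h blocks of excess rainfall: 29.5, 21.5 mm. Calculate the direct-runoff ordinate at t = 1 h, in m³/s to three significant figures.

By discrete convolution, Q_j = Σ (P_i / 10 mm) · U_{j−i}.
At t = 1 h (j=2): Q = (29.5/10)·39.1 + (21.5/10)·18.8 = 156 m³/s.

Q ≈ 156 m³/s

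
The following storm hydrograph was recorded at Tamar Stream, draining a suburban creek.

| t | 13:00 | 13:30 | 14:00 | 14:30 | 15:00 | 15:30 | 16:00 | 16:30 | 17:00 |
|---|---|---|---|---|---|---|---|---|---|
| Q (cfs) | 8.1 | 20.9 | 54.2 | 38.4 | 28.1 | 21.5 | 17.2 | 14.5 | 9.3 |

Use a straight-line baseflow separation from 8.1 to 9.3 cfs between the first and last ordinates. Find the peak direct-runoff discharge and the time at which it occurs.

Q_p = 45.80 cfs at t = 14:00

Subtracting baseflow gives direct-runoff ordinates: 0.00, 12.65, 45.80, 29.85, 19.40, 12.65, 8.20, 5.35, 0.00 cfs.
The maximum is 45.80 cfs, occurring at the reading for t = 14:00.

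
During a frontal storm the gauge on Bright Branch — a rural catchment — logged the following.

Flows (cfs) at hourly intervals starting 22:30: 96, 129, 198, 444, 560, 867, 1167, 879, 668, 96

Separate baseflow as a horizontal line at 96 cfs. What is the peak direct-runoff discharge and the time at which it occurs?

Q_p = 1071.0 cfs at t = 04:30

Subtracting baseflow gives direct-runoff ordinates: 0.0, 33.0, 102.0, 348.0, 464.0, 771.0, 1071.0, 783.0, 572.0, 0.0 cfs.
The maximum is 1071.0 cfs, occurring at the reading for t = 04:30.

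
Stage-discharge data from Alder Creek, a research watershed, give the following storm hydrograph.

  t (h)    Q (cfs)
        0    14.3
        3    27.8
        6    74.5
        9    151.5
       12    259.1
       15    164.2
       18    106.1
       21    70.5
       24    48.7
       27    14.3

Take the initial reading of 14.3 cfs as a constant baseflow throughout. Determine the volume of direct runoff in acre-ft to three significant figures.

V ≈ 195 acre-ft

Direct-runoff ordinates (Q − Q_b): 0.0, 13.5, 60.2, 137.2, 244.8, 149.9, 91.8, 56.2, 34.4, 0.0 cfs.
ΣQ_DR = 788.0 cfs.
With Δt = 3 h = 10800 s, V = ΣQ_DR · Δt = 788.0 × 10800 = 8.51 × 10^6 ft³ = 195 acre-ft.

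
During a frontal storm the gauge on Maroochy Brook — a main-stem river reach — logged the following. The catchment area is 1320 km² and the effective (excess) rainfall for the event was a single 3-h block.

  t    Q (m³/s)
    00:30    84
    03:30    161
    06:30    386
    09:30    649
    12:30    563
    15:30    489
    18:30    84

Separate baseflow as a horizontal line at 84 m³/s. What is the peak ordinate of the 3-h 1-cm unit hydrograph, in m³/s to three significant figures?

U_p ≈ 378 m³/s

Direct runoff: 0.0, 77.0, 302.0, 565.0, 479.0, 405.0, 0.0 m³/s; ΣQ_DR = 1828 m³/s, peak = 565.0 m³/s.
Runoff depth d = ΣQ_DR·Δt / A = 1828 × 10800 / (1320 km²) = 14.96 mm.
The 1-cm UH is the DRH scaled by (10 mm)/d, so U_p = 565.0 × 10/14.96 = 378 m³/s.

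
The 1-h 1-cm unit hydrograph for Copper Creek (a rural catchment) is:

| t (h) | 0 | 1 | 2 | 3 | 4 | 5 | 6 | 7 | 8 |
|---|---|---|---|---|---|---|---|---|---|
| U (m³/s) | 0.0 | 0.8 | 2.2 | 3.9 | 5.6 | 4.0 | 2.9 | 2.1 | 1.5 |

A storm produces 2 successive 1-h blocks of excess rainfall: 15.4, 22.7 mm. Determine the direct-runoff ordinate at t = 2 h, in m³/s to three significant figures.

Q ≈ 5.20 m³/s

By discrete convolution, Q_j = Σ (P_i / 10 mm) · U_{j−i}.
At t = 2 h (j=2): Q = (15.4/10)·2.2 + (22.7/10)·0.8 = 5.20 m³/s.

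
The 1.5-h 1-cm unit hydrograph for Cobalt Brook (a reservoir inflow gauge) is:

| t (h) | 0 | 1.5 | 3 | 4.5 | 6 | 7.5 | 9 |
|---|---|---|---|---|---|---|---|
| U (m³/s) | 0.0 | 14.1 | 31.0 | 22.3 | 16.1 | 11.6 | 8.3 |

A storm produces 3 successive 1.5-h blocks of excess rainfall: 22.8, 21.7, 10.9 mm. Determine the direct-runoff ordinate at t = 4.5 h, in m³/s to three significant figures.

By discrete convolution, Q_j = Σ (P_i / 10 mm) · U_{j−i}.
At t = 4.5 h (j=3): Q = (22.8/10)·22.3 + (21.7/10)·31.0 + (10.9/10)·14.1 = 133 m³/s.

Q ≈ 133 m³/s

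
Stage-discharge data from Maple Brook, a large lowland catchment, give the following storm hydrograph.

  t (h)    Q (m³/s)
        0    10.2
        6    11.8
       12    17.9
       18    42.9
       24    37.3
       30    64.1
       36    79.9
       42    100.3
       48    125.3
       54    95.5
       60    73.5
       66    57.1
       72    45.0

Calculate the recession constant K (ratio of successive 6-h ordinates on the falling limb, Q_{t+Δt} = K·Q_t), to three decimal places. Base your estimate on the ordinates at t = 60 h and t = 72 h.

Using the recession-limb readings at t = 60 h and t = 72 h: Q falls from 73.5 to 45.0 m³/s over 2 intervals.
K = (Q₂/Q₁)^(1/2) = (45.0/73.5)^(1/2) = 0.782.

K ≈ 0.782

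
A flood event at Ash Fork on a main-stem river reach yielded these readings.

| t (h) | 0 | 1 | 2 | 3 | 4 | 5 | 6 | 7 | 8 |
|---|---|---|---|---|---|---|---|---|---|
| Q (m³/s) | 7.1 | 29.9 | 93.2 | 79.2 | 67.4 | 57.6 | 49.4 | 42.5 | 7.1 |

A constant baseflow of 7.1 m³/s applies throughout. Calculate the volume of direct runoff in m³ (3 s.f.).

V ≈ 1.33 × 10^6 m³

Direct-runoff ordinates (Q − Q_b): 0.0, 22.8, 86.1, 72.1, 60.3, 50.5, 42.3, 35.4, 0.0 m³/s.
ΣQ_DR = 369.5 m³/s.
With Δt = 1 h = 3600 s, V = ΣQ_DR · Δt = 369.5 × 3600 = 1.33 × 10^6 m³.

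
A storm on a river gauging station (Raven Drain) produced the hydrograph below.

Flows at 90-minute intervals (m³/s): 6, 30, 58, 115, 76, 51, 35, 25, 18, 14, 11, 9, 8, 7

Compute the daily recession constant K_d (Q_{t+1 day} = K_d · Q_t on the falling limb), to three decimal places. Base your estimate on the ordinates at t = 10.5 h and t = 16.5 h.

Between t = 10.5 h and t = 16.5 h the flow falls from 25 to 9 m³/s over 4×1.5 h = 6 h.
Per-interval ratio K = (9/25)^(1/4) = 0.7746; K_d = K^(24/1.5) = 0.017.

K_d ≈ 0.017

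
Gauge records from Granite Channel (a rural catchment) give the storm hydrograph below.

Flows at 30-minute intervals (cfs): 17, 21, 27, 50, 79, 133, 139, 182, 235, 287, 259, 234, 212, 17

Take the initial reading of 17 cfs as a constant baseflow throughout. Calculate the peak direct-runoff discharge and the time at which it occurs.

Subtracting baseflow gives direct-runoff ordinates: 0.0, 4.0, 10.0, 33.0, 62.0, 116.0, 122.0, 165.0, 218.0, 270.0, 242.0, 217.0, 195.0, 0.0 cfs.
The maximum is 270.0 cfs, occurring at the reading for t = 4.5 h.

Q_p = 270.0 cfs at t = 4.5 h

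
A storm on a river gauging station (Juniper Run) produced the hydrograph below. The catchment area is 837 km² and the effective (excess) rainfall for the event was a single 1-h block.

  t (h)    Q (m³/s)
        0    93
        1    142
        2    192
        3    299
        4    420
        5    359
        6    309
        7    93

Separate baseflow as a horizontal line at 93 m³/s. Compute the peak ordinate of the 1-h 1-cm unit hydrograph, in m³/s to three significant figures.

U_p ≈ 654 m³/s

Direct runoff: 0.0, 49.0, 99.0, 206.0, 327.0, 266.0, 216.0, 0.0 m³/s; ΣQ_DR = 1163 m³/s, peak = 327.0 m³/s.
Runoff depth d = ΣQ_DR·Δt / A = 1163 × 3600 / (837 km²) = 5.002 mm.
The 1-cm UH is the DRH scaled by (10 mm)/d, so U_p = 327.0 × 10/5.002 = 654 m³/s.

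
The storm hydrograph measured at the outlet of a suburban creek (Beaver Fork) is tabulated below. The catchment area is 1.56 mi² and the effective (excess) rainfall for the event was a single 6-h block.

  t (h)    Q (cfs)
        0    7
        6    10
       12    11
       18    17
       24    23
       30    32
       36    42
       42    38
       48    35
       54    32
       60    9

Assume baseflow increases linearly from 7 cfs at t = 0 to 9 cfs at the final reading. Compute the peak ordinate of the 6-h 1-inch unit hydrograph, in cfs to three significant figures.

Direct runoff: 0.00, 2.80, 3.60, 9.40, 15.20, 24.00, 33.80, 29.60, 26.40, 23.20, 0.00 cfs; ΣQ_DR = 168.0 cfs, peak = 33.80 cfs.
Runoff depth d = ΣQ_DR·Δt / A = 168.0 × 21600 / (1.56 mi²) = 1.001 in.
The 1-inch UH is the DRH scaled by (1 in)/d, so U_p = 33.80 × 1/1.001 = 33.8 cfs.

U_p ≈ 33.8 cfs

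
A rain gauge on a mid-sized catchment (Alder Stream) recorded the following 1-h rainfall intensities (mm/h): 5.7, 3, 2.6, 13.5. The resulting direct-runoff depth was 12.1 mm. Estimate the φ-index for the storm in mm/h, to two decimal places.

φ ≈ 3.55 mm/h

Only the 2 blocks with intensity above φ contribute runoff: 5.7, 13.5 mm/h.
Σ(I−φ)·Δt = d  ⇒  (5.7+13.5 − 2φ)·1 = 12.1
φ = (19.20 − 12.1/1) / 2 = 3.55 mm/h.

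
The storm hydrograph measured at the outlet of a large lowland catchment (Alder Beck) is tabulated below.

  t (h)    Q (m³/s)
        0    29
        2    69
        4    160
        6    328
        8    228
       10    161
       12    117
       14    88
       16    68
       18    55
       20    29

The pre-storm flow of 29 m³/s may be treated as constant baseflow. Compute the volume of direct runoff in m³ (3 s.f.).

Direct-runoff ordinates (Q − Q_b): 0.0, 40.0, 131.0, 299.0, 199.0, 132.0, 88.0, 59.0, 39.0, 26.0, 0.0 m³/s.
ΣQ_DR = 1013 m³/s.
With Δt = 2 h = 7200 s, V = ΣQ_DR · Δt = 1013 × 7200 = 7.29 × 10^6 m³.

V ≈ 7.29 × 10^6 m³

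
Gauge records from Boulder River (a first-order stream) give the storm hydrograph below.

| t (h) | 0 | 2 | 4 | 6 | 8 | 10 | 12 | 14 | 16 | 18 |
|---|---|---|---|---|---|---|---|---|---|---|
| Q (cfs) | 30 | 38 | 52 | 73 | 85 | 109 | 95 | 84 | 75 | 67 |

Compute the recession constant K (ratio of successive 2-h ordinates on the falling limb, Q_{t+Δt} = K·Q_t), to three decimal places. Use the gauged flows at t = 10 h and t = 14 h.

Using the recession-limb readings at t = 10 h and t = 14 h: Q falls from 109 to 84 cfs over 2 intervals.
K = (Q₂/Q₁)^(1/2) = (84/109)^(1/2) = 0.878.

K ≈ 0.878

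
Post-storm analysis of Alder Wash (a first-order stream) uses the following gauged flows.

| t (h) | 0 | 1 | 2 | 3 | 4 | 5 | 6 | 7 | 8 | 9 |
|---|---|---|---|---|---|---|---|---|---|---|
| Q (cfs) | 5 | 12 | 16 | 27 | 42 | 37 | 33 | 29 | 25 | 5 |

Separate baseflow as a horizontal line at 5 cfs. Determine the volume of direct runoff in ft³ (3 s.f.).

V ≈ 6.52 × 10^5 ft³

Direct-runoff ordinates (Q − Q_b): 0.0, 7.0, 11.0, 22.0, 37.0, 32.0, 28.0, 24.0, 20.0, 0.0 cfs.
ΣQ_DR = 181.0 cfs.
With Δt = 1 h = 3600 s, V = ΣQ_DR · Δt = 181.0 × 3600 = 6.52 × 10^5 ft³.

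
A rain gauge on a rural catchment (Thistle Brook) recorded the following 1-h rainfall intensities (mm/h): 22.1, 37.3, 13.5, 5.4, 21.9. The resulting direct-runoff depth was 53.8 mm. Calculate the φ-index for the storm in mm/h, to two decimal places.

Only the 4 blocks with intensity above φ contribute runoff: 22.1, 37.3, 13.5, 21.9 mm/h.
Σ(I−φ)·Δt = d  ⇒  (22.1+37.3+13.5+21.9 − 4φ)·1 = 53.8
φ = (94.80 − 53.8/1) / 4 = 10.25 mm/h.

φ ≈ 10.25 mm/h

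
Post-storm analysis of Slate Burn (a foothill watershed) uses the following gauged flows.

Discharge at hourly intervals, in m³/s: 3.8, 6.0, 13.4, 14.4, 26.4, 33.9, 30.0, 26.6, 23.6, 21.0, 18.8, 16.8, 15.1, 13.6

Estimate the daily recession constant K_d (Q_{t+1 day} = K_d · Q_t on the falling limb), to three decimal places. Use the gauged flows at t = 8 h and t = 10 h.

Between t = 8 h and t = 10 h the flow falls from 23.6 to 18.8 m³/s over 2×1 h = 2 h.
Per-interval ratio K = (18.8/23.6)^(1/2) = 0.8925; K_d = K^(24/1) = 0.065.

K_d ≈ 0.065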